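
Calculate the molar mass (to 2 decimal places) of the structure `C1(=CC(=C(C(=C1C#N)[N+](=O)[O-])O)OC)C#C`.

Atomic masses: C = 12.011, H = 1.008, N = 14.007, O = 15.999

Molecular formula: C10H6N2O4.
M = 10×12.011 + 6×1.008 + 2×14.007 + 4×15.999 = 218.17 g/mol.

218.17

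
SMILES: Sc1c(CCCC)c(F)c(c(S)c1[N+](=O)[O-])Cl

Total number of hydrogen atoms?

11

Hydrogens are implicit in SMILES; fill each atom to its normal valence:
  6 × C (aromatic): no H
  3 × C: 2 H each → 6
  2 × S: 1 H each → 2
  1 × C: 3 H
  1 × Cl: no H
  1 × F: no H
  1 × N (charge +1): no H
  1 × O: no H
  1 × O (charge -1): no H
  Total hydrogens = 11.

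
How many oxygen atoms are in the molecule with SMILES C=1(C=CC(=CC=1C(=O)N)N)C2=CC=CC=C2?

The symbol for oxygen appears 1 time in the SMILES.

1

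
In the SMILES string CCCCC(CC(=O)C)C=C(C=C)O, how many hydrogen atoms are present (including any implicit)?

Hydrogens are implicit in SMILES; fill each atom to its normal valence:
  5 × C: 2 H each → 10
  3 × C: 1 H each → 3
  2 × C: 3 H each → 6
  2 × C: no H
  1 × O: 1 H
  1 × O: no H
  Total hydrogens = 20.

20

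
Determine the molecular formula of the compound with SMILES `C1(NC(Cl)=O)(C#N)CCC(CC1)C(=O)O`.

C9H11ClN2O3

Heavy atoms from the SMILES: 9 C, 1 Cl, 2 N, 3 O.
Implicit hydrogens by atom environment:
  4 × C: 2 H each → 8
  4 × C: no H
  2 × O: no H
  1 × C: 1 H
  1 × Cl: no H
  1 × N: 1 H
  1 × N: no H
  1 × O: 1 H
  Total hydrogens = 11.
Molecular formula: C9H11ClN2O3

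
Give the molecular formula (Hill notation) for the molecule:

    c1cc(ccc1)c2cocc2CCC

C13H14O

Heavy atoms from the SMILES: 13 C, 1 O.
Implicit hydrogens by atom environment:
  7 × C (aromatic): 1 H each → 7
  3 × C (aromatic): no H
  2 × C: 2 H each → 4
  1 × C: 3 H
  1 × O (aromatic): no H
  Total hydrogens = 14.
Molecular formula: C13H14O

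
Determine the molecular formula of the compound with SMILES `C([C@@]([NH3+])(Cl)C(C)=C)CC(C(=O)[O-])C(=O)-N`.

C9H15ClN2O3

Heavy atoms from the SMILES: 9 C, 1 Cl, 2 N, 3 O.
Implicit hydrogens by atom environment:
  4 × C: no H
  3 × C: 2 H each → 6
  2 × O: no H
  1 × C: 3 H
  1 × C: 1 H
  1 × Cl: no H
  1 × N (charge +1): 3 H
  1 × N: 2 H
  1 × O (charge -1): no H
  Total hydrogens = 15.
Molecular formula: C9H15ClN2O3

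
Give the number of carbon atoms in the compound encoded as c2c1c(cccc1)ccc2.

10

The symbol for carbon appears 10 times in the SMILES. Lowercase c denotes aromatic carbon and counts toward C.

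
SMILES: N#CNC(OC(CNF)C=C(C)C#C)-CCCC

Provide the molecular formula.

Heavy atoms from the SMILES: 13 C, 1 F, 3 N, 1 O.
Implicit hydrogens by atom environment:
  4 × C: 2 H each → 8
  4 × C: 1 H each → 4
  3 × C: no H
  2 × C: 3 H each → 6
  2 × N: 1 H each → 2
  1 × F: no H
  1 × N: no H
  1 × O: no H
  Total hydrogens = 20.
Molecular formula: C13H20FN3O

C13H20FN3O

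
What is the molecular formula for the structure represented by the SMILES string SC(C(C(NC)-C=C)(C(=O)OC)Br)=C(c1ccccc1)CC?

Heavy atoms from the SMILES: 1 Br, 17 C, 1 N, 2 O, 1 S.
Implicit hydrogens by atom environment:
  5 × C (aromatic): 1 H each → 5
  4 × C: no H
  3 × C: 3 H each → 9
  2 × C: 2 H each → 4
  2 × C: 1 H each → 2
  2 × O: no H
  1 × Br: no H
  1 × C (aromatic): no H
  1 × N: 1 H
  1 × S: 1 H
  Total hydrogens = 22.
Molecular formula: C17H22BrNO2S

C17H22BrNO2S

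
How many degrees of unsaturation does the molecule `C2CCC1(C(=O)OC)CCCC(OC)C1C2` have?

3

Molecular formula from the SMILES: C13H22O3.
DoU = (2C + 2 + N − H − X)/2 = (2·13 + 2 + 0 − 22 − 0)/2 = 6/2 = 3.
(Structurally: 2 ring(s) + 1 π bond(s) = 3.)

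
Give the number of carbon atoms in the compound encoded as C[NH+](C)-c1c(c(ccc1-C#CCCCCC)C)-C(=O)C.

The symbol for carbon appears 18 times in the SMILES. Lowercase c denotes aromatic carbon and counts toward C.

18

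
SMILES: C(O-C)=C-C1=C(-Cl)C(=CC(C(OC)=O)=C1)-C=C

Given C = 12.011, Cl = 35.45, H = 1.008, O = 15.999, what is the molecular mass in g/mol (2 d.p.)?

252.69

Molecular formula: C13H13ClO3.
M = 13×12.011 + 1×35.45 + 13×1.008 + 3×15.999 = 252.69 g/mol.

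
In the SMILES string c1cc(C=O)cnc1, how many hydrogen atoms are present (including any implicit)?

5

Hydrogens are implicit in SMILES; fill each atom to its normal valence:
  4 × C (aromatic): 1 H each → 4
  1 × C: 1 H
  1 × C (aromatic): no H
  1 × N (aromatic): no H
  1 × O: no H
  Total hydrogens = 5.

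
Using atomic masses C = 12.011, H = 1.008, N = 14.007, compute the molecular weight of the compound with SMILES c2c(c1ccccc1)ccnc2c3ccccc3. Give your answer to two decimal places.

231.30

Molecular formula: C17H13N.
M = 17×12.011 + 13×1.008 + 1×14.007 = 231.30 g/mol.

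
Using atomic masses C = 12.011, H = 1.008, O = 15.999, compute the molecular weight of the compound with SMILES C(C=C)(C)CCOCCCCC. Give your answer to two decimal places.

Molecular formula: C11H22O.
M = 11×12.011 + 22×1.008 + 1×15.999 = 170.30 g/mol.

170.30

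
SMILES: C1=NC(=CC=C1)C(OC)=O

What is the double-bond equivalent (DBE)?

Molecular formula from the SMILES: C7H7NO2.
DoU = (2C + 2 + N − H − X)/2 = (2·7 + 2 + 1 − 7 − 0)/2 = 10/2 = 5.
(Structurally: 1 ring(s) + 4 π bond(s) = 5.)

5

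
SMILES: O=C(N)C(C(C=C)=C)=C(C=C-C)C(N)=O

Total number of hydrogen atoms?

14

Hydrogens are implicit in SMILES; fill each atom to its normal valence:
  5 × C: no H
  3 × C: 1 H each → 3
  2 × C: 2 H each → 4
  2 × N: 2 H each → 4
  2 × O: no H
  1 × C: 3 H
  Total hydrogens = 14.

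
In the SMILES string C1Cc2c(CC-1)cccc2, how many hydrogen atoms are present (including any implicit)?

Hydrogens are implicit in SMILES; fill each atom to its normal valence:
  4 × C: 2 H each → 8
  4 × C (aromatic): 1 H each → 4
  2 × C (aromatic): no H
  Total hydrogens = 12.

12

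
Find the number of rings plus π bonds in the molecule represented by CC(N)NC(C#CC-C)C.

2

Molecular formula from the SMILES: C8H16N2.
DoU = (2C + 2 + N − H − X)/2 = (2·8 + 2 + 2 − 16 − 0)/2 = 4/2 = 2.
(Structurally: 0 ring(s) + 2 π bond(s) = 2.)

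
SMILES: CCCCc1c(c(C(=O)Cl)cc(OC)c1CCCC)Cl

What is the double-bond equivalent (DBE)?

5

Molecular formula from the SMILES: C16H22Cl2O2.
DoU = (2C + 2 + N − H − X)/2 = (2·16 + 2 + 0 − 22 − 2)/2 = 10/2 = 5.
(Structurally: 1 ring(s) + 4 π bond(s) = 5.)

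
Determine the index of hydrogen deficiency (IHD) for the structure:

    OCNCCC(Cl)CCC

0

Molecular formula from the SMILES: C7H16ClNO.
DoU = (2C + 2 + N − H − X)/2 = (2·7 + 2 + 1 − 16 − 1)/2 = 0/2 = 0.
(Structurally: 0 ring(s) + 0 π bond(s) = 0.)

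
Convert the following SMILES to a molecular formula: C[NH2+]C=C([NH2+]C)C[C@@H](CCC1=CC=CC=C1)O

[C14H24N2O]2+

Heavy atoms from the SMILES: 14 C, 2 N, 1 O.
Implicit hydrogens by atom environment:
  5 × C (aromatic): 1 H each → 5
  3 × C: 2 H each → 6
  2 × C: 3 H each → 6
  2 × C: 1 H each → 2
  2 × N (charge +1): 2 H each → 4
  1 × C: no H
  1 × C (aromatic): no H
  1 × O: 1 H
  Total hydrogens = 24.
Net charge +2.
Molecular formula: [C14H24N2O]2+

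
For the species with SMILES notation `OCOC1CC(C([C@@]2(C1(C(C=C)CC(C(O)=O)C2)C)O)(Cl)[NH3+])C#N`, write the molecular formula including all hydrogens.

Heavy atoms from the SMILES: 16 C, 1 Cl, 2 N, 5 O.
Implicit hydrogens by atom environment:
  5 × C: 2 H each → 10
  5 × C: 1 H each → 5
  5 × C: no H
  3 × O: 1 H each → 3
  2 × O: no H
  1 × C: 3 H
  1 × Cl: no H
  1 × N (charge +1): 3 H
  1 × N: no H
  Total hydrogens = 24.
Net charge +1.
Molecular formula: C16H24ClN2O5+

C16H24ClN2O5+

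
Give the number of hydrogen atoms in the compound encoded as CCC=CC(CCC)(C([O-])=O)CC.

19

Hydrogens are implicit in SMILES; fill each atom to its normal valence:
  4 × C: 2 H each → 8
  3 × C: 3 H each → 9
  2 × C: 1 H each → 2
  2 × C: no H
  1 × O: no H
  1 × O (charge -1): no H
  Total hydrogens = 19.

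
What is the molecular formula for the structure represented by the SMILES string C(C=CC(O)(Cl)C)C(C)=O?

C7H11ClO2

Heavy atoms from the SMILES: 7 C, 1 Cl, 2 O.
Implicit hydrogens by atom environment:
  2 × C: 3 H each → 6
  2 × C: 1 H each → 2
  2 × C: no H
  1 × C: 2 H
  1 × Cl: no H
  1 × O: 1 H
  1 × O: no H
  Total hydrogens = 11.
Molecular formula: C7H11ClO2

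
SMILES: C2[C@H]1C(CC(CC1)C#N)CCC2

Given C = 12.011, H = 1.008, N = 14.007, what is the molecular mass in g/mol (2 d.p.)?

Molecular formula: C11H17N.
M = 11×12.011 + 17×1.008 + 1×14.007 = 163.26 g/mol.

163.26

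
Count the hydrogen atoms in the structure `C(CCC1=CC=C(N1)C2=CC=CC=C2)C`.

Hydrogens are implicit in SMILES; fill each atom to its normal valence:
  7 × C (aromatic): 1 H each → 7
  3 × C: 2 H each → 6
  3 × C (aromatic): no H
  1 × C: 3 H
  1 × N (aromatic): 1 H
  Total hydrogens = 17.

17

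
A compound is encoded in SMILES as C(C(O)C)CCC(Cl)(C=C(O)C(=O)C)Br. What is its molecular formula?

C10H16BrClO3

Heavy atoms from the SMILES: 1 Br, 10 C, 1 Cl, 3 O.
Implicit hydrogens by atom environment:
  3 × C: 2 H each → 6
  3 × C: no H
  2 × C: 3 H each → 6
  2 × C: 1 H each → 2
  2 × O: 1 H each → 2
  1 × Br: no H
  1 × Cl: no H
  1 × O: no H
  Total hydrogens = 16.
Molecular formula: C10H16BrClO3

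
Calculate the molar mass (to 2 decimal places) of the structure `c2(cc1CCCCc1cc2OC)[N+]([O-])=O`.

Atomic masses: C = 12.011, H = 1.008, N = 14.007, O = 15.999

207.23

Molecular formula: C11H13NO3.
M = 11×12.011 + 13×1.008 + 1×14.007 + 3×15.999 = 207.23 g/mol.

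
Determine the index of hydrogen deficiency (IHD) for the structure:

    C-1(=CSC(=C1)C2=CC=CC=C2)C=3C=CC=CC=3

Molecular formula from the SMILES: C16H12S.
DoU = (2C + 2 + N − H − X)/2 = (2·16 + 2 + 0 − 12 − 0)/2 = 22/2 = 11.
(Structurally: 3 ring(s) + 8 π bond(s) = 11.)

11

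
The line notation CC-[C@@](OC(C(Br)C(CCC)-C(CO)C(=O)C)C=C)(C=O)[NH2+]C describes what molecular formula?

Heavy atoms from the SMILES: 1 Br, 17 C, 1 N, 4 O.
Implicit hydrogens by atom environment:
  6 × C: 1 H each → 6
  5 × C: 2 H each → 10
  4 × C: 3 H each → 12
  3 × O: no H
  2 × C: no H
  1 × Br: no H
  1 × N (charge +1): 2 H
  1 × O: 1 H
  Total hydrogens = 31.
Net charge +1.
Molecular formula: C17H31BrNO4+

C17H31BrNO4+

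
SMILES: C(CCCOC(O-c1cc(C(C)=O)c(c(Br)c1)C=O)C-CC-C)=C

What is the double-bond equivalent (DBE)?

Molecular formula from the SMILES: C19H25BrO4.
DoU = (2C + 2 + N − H − X)/2 = (2·19 + 2 + 0 − 25 − 1)/2 = 14/2 = 7.
(Structurally: 1 ring(s) + 6 π bond(s) = 7.)

7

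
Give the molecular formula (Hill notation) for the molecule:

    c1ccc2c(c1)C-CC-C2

C10H12

Heavy atoms from the SMILES: 10 C.
Implicit hydrogens by atom environment:
  4 × C: 2 H each → 8
  4 × C (aromatic): 1 H each → 4
  2 × C (aromatic): no H
  Total hydrogens = 12.
Molecular formula: C10H12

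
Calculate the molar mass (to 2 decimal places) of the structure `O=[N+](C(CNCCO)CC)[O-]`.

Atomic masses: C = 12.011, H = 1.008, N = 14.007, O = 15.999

Molecular formula: C6H14N2O3.
M = 6×12.011 + 14×1.008 + 2×14.007 + 3×15.999 = 162.19 g/mol.

162.19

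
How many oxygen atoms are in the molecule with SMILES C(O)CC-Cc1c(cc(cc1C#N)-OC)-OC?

3

The symbol for oxygen appears 3 times in the SMILES.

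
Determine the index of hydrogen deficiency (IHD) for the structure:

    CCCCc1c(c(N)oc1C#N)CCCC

Molecular formula from the SMILES: C13H20N2O.
DoU = (2C + 2 + N − H − X)/2 = (2·13 + 2 + 2 − 20 − 0)/2 = 10/2 = 5.
(Structurally: 1 ring(s) + 4 π bond(s) = 5.)

5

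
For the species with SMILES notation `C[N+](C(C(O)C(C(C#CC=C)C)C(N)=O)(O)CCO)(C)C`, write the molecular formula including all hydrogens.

C15H27N2O4+

Heavy atoms from the SMILES: 15 C, 2 N, 4 O.
Implicit hydrogens by atom environment:
  4 × C: 3 H each → 12
  4 × C: 1 H each → 4
  4 × C: no H
  3 × C: 2 H each → 6
  3 × O: 1 H each → 3
  1 × N: 2 H
  1 × N (charge +1): no H
  1 × O: no H
  Total hydrogens = 27.
Net charge +1.
Molecular formula: C15H27N2O4+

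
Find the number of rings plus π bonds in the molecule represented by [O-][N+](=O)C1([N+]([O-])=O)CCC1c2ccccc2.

Molecular formula from the SMILES: C10H10N2O4.
DoU = (2C + 2 + N − H − X)/2 = (2·10 + 2 + 2 − 10 − 0)/2 = 14/2 = 7.
(Structurally: 2 ring(s) + 5 π bond(s) = 7.)

7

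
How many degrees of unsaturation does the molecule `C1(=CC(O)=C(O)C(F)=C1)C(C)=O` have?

5

Molecular formula from the SMILES: C8H7FO3.
DoU = (2C + 2 + N − H − X)/2 = (2·8 + 2 + 0 − 7 − 1)/2 = 10/2 = 5.
(Structurally: 1 ring(s) + 4 π bond(s) = 5.)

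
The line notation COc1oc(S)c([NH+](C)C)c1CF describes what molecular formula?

Heavy atoms from the SMILES: 8 C, 1 F, 1 N, 2 O, 1 S.
Implicit hydrogens by atom environment:
  4 × C (aromatic): no H
  3 × C: 3 H each → 9
  1 × C: 2 H
  1 × F: no H
  1 × N (charge +1): 1 H
  1 × O (aromatic): no H
  1 × O: no H
  1 × S: 1 H
  Total hydrogens = 13.
Net charge +1.
Molecular formula: C8H13FNO2S+

C8H13FNO2S+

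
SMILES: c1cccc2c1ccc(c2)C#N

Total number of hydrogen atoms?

7

Hydrogens are implicit in SMILES; fill each atom to its normal valence:
  7 × C (aromatic): 1 H each → 7
  3 × C (aromatic): no H
  1 × C: no H
  1 × N: no H
  Total hydrogens = 7.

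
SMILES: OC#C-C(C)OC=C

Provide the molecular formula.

Heavy atoms from the SMILES: 6 C, 2 O.
Implicit hydrogens by atom environment:
  2 × C: 1 H each → 2
  2 × C: no H
  1 × C: 3 H
  1 × C: 2 H
  1 × O: 1 H
  1 × O: no H
  Total hydrogens = 8.
Molecular formula: C6H8O2

C6H8O2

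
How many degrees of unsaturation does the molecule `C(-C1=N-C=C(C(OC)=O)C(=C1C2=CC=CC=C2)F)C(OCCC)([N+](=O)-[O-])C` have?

10

Molecular formula from the SMILES: C19H21FN2O5.
DoU = (2C + 2 + N − H − X)/2 = (2·19 + 2 + 2 − 21 − 1)/2 = 20/2 = 10.
(Structurally: 2 ring(s) + 8 π bond(s) = 10.)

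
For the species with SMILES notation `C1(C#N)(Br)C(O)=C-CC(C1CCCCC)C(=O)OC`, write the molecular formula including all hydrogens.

Heavy atoms from the SMILES: 1 Br, 14 C, 1 N, 3 O.
Implicit hydrogens by atom environment:
  5 × C: 2 H each → 10
  4 × C: no H
  3 × C: 1 H each → 3
  2 × C: 3 H each → 6
  2 × O: no H
  1 × Br: no H
  1 × N: no H
  1 × O: 1 H
  Total hydrogens = 20.
Molecular formula: C14H20BrNO3

C14H20BrNO3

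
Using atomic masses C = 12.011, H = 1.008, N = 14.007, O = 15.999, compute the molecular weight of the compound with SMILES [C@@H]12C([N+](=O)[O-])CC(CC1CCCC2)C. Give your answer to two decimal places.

Molecular formula: C11H19NO2.
M = 11×12.011 + 19×1.008 + 1×14.007 + 2×15.999 = 197.28 g/mol.

197.28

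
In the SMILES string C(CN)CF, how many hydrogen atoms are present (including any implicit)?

Hydrogens are implicit in SMILES; fill each atom to its normal valence:
  3 × C: 2 H each → 6
  1 × F: no H
  1 × N: 2 H
  Total hydrogens = 8.

8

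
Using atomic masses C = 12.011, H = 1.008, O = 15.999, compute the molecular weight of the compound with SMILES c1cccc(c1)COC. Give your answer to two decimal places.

Molecular formula: C8H10O.
M = 8×12.011 + 10×1.008 + 1×15.999 = 122.17 g/mol.

122.17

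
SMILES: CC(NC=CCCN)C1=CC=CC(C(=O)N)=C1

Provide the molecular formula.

Heavy atoms from the SMILES: 13 C, 3 N, 1 O.
Implicit hydrogens by atom environment:
  4 × C (aromatic): 1 H each → 4
  3 × C: 1 H each → 3
  2 × C: 2 H each → 4
  2 × C (aromatic): no H
  2 × N: 2 H each → 4
  1 × C: 3 H
  1 × C: no H
  1 × N: 1 H
  1 × O: no H
  Total hydrogens = 19.
Molecular formula: C13H19N3O

C13H19N3O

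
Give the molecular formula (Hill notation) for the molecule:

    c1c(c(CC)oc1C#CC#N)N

Heavy atoms from the SMILES: 9 C, 2 N, 1 O.
Implicit hydrogens by atom environment:
  3 × C (aromatic): no H
  3 × C: no H
  1 × C: 3 H
  1 × C: 2 H
  1 × C (aromatic): 1 H
  1 × N: 2 H
  1 × N: no H
  1 × O (aromatic): no H
  Total hydrogens = 8.
Molecular formula: C9H8N2O

C9H8N2O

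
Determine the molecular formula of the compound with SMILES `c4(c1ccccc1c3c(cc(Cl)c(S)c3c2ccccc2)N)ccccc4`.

C24H18ClNS

Heavy atoms from the SMILES: 24 C, 1 Cl, 1 N, 1 S.
Implicit hydrogens by atom environment:
  15 × C (aromatic): 1 H each → 15
  9 × C (aromatic): no H
  1 × Cl: no H
  1 × N: 2 H
  1 × S: 1 H
  Total hydrogens = 18.
Molecular formula: C24H18ClNS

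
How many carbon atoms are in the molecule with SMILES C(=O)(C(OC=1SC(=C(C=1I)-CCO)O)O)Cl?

8

The symbol for carbon appears 8 times in the SMILES. (Cl is a single chlorine, not C + l.)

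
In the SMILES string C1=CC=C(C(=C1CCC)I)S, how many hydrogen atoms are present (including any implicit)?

11

Hydrogens are implicit in SMILES; fill each atom to its normal valence:
  3 × C (aromatic): 1 H each → 3
  3 × C (aromatic): no H
  2 × C: 2 H each → 4
  1 × C: 3 H
  1 × I: no H
  1 × S: 1 H
  Total hydrogens = 11.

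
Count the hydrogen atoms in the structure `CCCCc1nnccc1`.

Hydrogens are implicit in SMILES; fill each atom to its normal valence:
  3 × C: 2 H each → 6
  3 × C (aromatic): 1 H each → 3
  2 × N (aromatic): no H
  1 × C: 3 H
  1 × C (aromatic): no H
  Total hydrogens = 12.

12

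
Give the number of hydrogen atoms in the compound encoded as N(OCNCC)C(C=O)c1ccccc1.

16

Hydrogens are implicit in SMILES; fill each atom to its normal valence:
  5 × C (aromatic): 1 H each → 5
  2 × C: 2 H each → 4
  2 × C: 1 H each → 2
  2 × N: 1 H each → 2
  2 × O: no H
  1 × C: 3 H
  1 × C (aromatic): no H
  Total hydrogens = 16.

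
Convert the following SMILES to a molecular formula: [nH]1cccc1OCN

Heavy atoms from the SMILES: 5 C, 2 N, 1 O.
Implicit hydrogens by atom environment:
  3 × C (aromatic): 1 H each → 3
  1 × C: 2 H
  1 × C (aromatic): no H
  1 × N: 2 H
  1 × N (aromatic): 1 H
  1 × O: no H
  Total hydrogens = 8.
Molecular formula: C5H8N2O

C5H8N2O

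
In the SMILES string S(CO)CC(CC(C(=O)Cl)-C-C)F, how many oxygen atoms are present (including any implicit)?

The symbol for oxygen appears 2 times in the SMILES.

2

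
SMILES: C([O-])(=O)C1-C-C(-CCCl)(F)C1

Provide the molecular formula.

C7H9ClFO2-

Heavy atoms from the SMILES: 7 C, 1 Cl, 1 F, 2 O.
Implicit hydrogens by atom environment:
  4 × C: 2 H each → 8
  2 × C: no H
  1 × C: 1 H
  1 × Cl: no H
  1 × F: no H
  1 × O: no H
  1 × O (charge -1): no H
  Total hydrogens = 9.
Net charge -1.
Molecular formula: C7H9ClFO2-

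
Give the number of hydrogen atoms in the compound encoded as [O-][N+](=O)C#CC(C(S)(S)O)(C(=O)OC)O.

Hydrogens are implicit in SMILES; fill each atom to its normal valence:
  5 × C: no H
  3 × O: no H
  2 × O: 1 H each → 2
  2 × S: 1 H each → 2
  1 × C: 3 H
  1 × N (charge +1): no H
  1 × O (charge -1): no H
  Total hydrogens = 7.

7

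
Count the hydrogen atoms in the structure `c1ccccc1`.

Hydrogens are implicit in SMILES; fill each atom to its normal valence:
  6 × C (aromatic): 1 H each → 6
  Total hydrogens = 6.

6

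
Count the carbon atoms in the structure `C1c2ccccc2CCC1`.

10

The symbol for carbon appears 10 times in the SMILES. Lowercase c denotes aromatic carbon and counts toward C.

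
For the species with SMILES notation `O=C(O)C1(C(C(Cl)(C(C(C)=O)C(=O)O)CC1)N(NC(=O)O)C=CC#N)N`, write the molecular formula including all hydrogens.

C14H17ClN4O7

Heavy atoms from the SMILES: 14 C, 1 Cl, 4 N, 7 O.
Implicit hydrogens by atom environment:
  7 × C: no H
  4 × C: 1 H each → 4
  4 × O: no H
  3 × O: 1 H each → 3
  2 × C: 2 H each → 4
  2 × N: no H
  1 × C: 3 H
  1 × Cl: no H
  1 × N: 2 H
  1 × N: 1 H
  Total hydrogens = 17.
Molecular formula: C14H17ClN4O7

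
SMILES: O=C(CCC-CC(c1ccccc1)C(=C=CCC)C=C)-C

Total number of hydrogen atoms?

Hydrogens are implicit in SMILES; fill each atom to its normal valence:
  6 × C: 2 H each → 12
  5 × C (aromatic): 1 H each → 5
  3 × C: 1 H each → 3
  3 × C: no H
  2 × C: 3 H each → 6
  1 × C (aromatic): no H
  1 × O: no H
  Total hydrogens = 26.

26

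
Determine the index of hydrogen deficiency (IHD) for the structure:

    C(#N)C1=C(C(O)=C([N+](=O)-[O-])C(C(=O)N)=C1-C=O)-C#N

Molecular formula from the SMILES: C10H4N4O5.
DoU = (2C + 2 + N − H − X)/2 = (2·10 + 2 + 4 − 4 − 0)/2 = 22/2 = 11.
(Structurally: 1 ring(s) + 10 π bond(s) = 11.)

11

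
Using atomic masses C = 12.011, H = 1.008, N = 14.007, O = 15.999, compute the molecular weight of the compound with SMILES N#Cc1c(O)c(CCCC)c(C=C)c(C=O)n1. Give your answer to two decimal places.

Molecular formula: C13H14N2O2.
M = 13×12.011 + 14×1.008 + 2×14.007 + 2×15.999 = 230.27 g/mol.

230.27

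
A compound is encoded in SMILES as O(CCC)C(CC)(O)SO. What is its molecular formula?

Heavy atoms from the SMILES: 6 C, 3 O, 1 S.
Implicit hydrogens by atom environment:
  3 × C: 2 H each → 6
  2 × C: 3 H each → 6
  2 × O: 1 H each → 2
  1 × C: no H
  1 × O: no H
  1 × S: no H
  Total hydrogens = 14.
Molecular formula: C6H14O3S

C6H14O3S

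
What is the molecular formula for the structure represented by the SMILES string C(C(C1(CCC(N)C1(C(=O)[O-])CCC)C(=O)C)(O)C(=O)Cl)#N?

C14H18ClN2O5-

Heavy atoms from the SMILES: 14 C, 1 Cl, 2 N, 5 O.
Implicit hydrogens by atom environment:
  7 × C: no H
  4 × C: 2 H each → 8
  3 × O: no H
  2 × C: 3 H each → 6
  1 × C: 1 H
  1 × Cl: no H
  1 × N: 2 H
  1 × N: no H
  1 × O: 1 H
  1 × O (charge -1): no H
  Total hydrogens = 18.
Net charge -1.
Molecular formula: C14H18ClN2O5-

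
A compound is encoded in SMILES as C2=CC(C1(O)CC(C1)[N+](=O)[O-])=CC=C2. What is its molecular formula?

C10H11NO3

Heavy atoms from the SMILES: 10 C, 1 N, 3 O.
Implicit hydrogens by atom environment:
  5 × C (aromatic): 1 H each → 5
  2 × C: 2 H each → 4
  1 × C: 1 H
  1 × C: no H
  1 × C (aromatic): no H
  1 × N (charge +1): no H
  1 × O: 1 H
  1 × O: no H
  1 × O (charge -1): no H
  Total hydrogens = 11.
Molecular formula: C10H11NO3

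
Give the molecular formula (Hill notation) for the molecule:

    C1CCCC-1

Heavy atoms from the SMILES: 5 C.
Implicit hydrogens by atom environment:
  5 × C: 2 H each → 10
  Total hydrogens = 10.
Molecular formula: C5H10

C5H10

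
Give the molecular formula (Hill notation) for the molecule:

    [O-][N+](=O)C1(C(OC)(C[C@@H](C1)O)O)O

C6H11NO6

Heavy atoms from the SMILES: 6 C, 1 N, 6 O.
Implicit hydrogens by atom environment:
  3 × O: 1 H each → 3
  2 × C: 2 H each → 4
  2 × C: no H
  2 × O: no H
  1 × C: 3 H
  1 × C: 1 H
  1 × N (charge +1): no H
  1 × O (charge -1): no H
  Total hydrogens = 11.
Molecular formula: C6H11NO6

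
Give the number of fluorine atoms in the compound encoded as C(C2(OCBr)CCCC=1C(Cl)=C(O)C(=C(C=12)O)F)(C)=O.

1

The symbol for fluorine appears 1 time in the SMILES.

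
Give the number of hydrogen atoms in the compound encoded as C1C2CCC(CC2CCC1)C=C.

20

Hydrogens are implicit in SMILES; fill each atom to its normal valence:
  8 × C: 2 H each → 16
  4 × C: 1 H each → 4
  Total hydrogens = 20.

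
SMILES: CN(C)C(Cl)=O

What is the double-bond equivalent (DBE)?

1

Molecular formula from the SMILES: C3H6ClNO.
DoU = (2C + 2 + N − H − X)/2 = (2·3 + 2 + 1 − 6 − 1)/2 = 2/2 = 1.
(Structurally: 0 ring(s) + 1 π bond(s) = 1.)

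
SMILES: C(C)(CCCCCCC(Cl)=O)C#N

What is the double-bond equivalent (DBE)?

3

Molecular formula from the SMILES: C10H16ClNO.
DoU = (2C + 2 + N − H − X)/2 = (2·10 + 2 + 1 − 16 − 1)/2 = 6/2 = 3.
(Structurally: 0 ring(s) + 3 π bond(s) = 3.)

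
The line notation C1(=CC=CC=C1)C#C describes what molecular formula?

C8H6

Heavy atoms from the SMILES: 8 C.
Implicit hydrogens by atom environment:
  5 × C (aromatic): 1 H each → 5
  1 × C: 1 H
  1 × C (aromatic): no H
  1 × C: no H
  Total hydrogens = 6.
Molecular formula: C8H6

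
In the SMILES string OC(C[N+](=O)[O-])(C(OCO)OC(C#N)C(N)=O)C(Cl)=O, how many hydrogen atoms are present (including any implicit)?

Hydrogens are implicit in SMILES; fill each atom to its normal valence:
  5 × O: no H
  4 × C: no H
  2 × C: 2 H each → 4
  2 × C: 1 H each → 2
  2 × O: 1 H each → 2
  1 × Cl: no H
  1 × N: 2 H
  1 × N (charge +1): no H
  1 × N: no H
  1 × O (charge -1): no H
  Total hydrogens = 10.

10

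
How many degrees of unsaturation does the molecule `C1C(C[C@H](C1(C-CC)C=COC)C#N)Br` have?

4

Molecular formula from the SMILES: C12H18BrNO.
DoU = (2C + 2 + N − H − X)/2 = (2·12 + 2 + 1 − 18 − 1)/2 = 8/2 = 4.
(Structurally: 1 ring(s) + 3 π bond(s) = 4.)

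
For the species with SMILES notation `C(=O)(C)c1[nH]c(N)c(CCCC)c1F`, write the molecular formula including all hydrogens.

Heavy atoms from the SMILES: 10 C, 1 F, 2 N, 1 O.
Implicit hydrogens by atom environment:
  4 × C (aromatic): no H
  3 × C: 2 H each → 6
  2 × C: 3 H each → 6
  1 × C: no H
  1 × F: no H
  1 × N: 2 H
  1 × N (aromatic): 1 H
  1 × O: no H
  Total hydrogens = 15.
Molecular formula: C10H15FN2O

C10H15FN2O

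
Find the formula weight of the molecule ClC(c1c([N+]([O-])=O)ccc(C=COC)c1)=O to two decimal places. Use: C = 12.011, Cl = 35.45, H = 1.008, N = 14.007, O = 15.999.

Molecular formula: C10H8ClNO4.
M = 10×12.011 + 1×35.45 + 8×1.008 + 1×14.007 + 4×15.999 = 241.63 g/mol.

241.63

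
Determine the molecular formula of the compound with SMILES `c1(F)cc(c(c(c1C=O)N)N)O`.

Heavy atoms from the SMILES: 7 C, 1 F, 2 N, 2 O.
Implicit hydrogens by atom environment:
  5 × C (aromatic): no H
  2 × N: 2 H each → 4
  1 × C (aromatic): 1 H
  1 × C: 1 H
  1 × F: no H
  1 × O: 1 H
  1 × O: no H
  Total hydrogens = 7.
Molecular formula: C7H7FN2O2

C7H7FN2O2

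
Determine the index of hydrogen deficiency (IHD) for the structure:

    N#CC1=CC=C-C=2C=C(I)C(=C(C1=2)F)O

9

Molecular formula from the SMILES: C11H5FINO.
DoU = (2C + 2 + N − H − X)/2 = (2·11 + 2 + 1 − 5 − 2)/2 = 18/2 = 9.
(Structurally: 2 ring(s) + 7 π bond(s) = 9.)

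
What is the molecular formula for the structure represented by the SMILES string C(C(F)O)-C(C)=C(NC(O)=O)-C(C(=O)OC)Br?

C9H13BrFNO5

Heavy atoms from the SMILES: 1 Br, 9 C, 1 F, 1 N, 5 O.
Implicit hydrogens by atom environment:
  4 × C: no H
  3 × O: no H
  2 × C: 3 H each → 6
  2 × C: 1 H each → 2
  2 × O: 1 H each → 2
  1 × Br: no H
  1 × C: 2 H
  1 × F: no H
  1 × N: 1 H
  Total hydrogens = 13.
Molecular formula: C9H13BrFNO5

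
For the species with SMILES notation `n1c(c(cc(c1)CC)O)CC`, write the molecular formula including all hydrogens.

C9H13NO

Heavy atoms from the SMILES: 9 C, 1 N, 1 O.
Implicit hydrogens by atom environment:
  3 × C (aromatic): no H
  2 × C: 3 H each → 6
  2 × C: 2 H each → 4
  2 × C (aromatic): 1 H each → 2
  1 × N (aromatic): no H
  1 × O: 1 H
  Total hydrogens = 13.
Molecular formula: C9H13NO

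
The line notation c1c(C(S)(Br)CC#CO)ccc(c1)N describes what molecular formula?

C10H10BrNOS

Heavy atoms from the SMILES: 1 Br, 10 C, 1 N, 1 O, 1 S.
Implicit hydrogens by atom environment:
  4 × C (aromatic): 1 H each → 4
  3 × C: no H
  2 × C (aromatic): no H
  1 × Br: no H
  1 × C: 2 H
  1 × N: 2 H
  1 × O: 1 H
  1 × S: 1 H
  Total hydrogens = 10.
Molecular formula: C10H10BrNOS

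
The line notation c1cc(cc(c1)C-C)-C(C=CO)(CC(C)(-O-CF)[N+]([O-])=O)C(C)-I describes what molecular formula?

C17H23FINO4

Heavy atoms from the SMILES: 17 C, 1 F, 1 I, 1 N, 4 O.
Implicit hydrogens by atom environment:
  4 × C (aromatic): 1 H each → 4
  3 × C: 3 H each → 9
  3 × C: 2 H each → 6
  3 × C: 1 H each → 3
  2 × C: no H
  2 × C (aromatic): no H
  2 × O: no H
  1 × F: no H
  1 × I: no H
  1 × N (charge +1): no H
  1 × O: 1 H
  1 × O (charge -1): no H
  Total hydrogens = 23.
Molecular formula: C17H23FINO4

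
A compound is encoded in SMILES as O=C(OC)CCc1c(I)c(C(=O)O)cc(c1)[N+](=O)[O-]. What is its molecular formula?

C11H10INO6

Heavy atoms from the SMILES: 11 C, 1 I, 1 N, 6 O.
Implicit hydrogens by atom environment:
  4 × C (aromatic): no H
  4 × O: no H
  2 × C: 2 H each → 4
  2 × C (aromatic): 1 H each → 2
  2 × C: no H
  1 × C: 3 H
  1 × I: no H
  1 × N (charge +1): no H
  1 × O: 1 H
  1 × O (charge -1): no H
  Total hydrogens = 10.
Molecular formula: C11H10INO6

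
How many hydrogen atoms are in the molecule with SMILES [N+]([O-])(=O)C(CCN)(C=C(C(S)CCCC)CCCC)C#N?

Hydrogens are implicit in SMILES; fill each atom to its normal valence:
  8 × C: 2 H each → 16
  3 × C: no H
  2 × C: 3 H each → 6
  2 × C: 1 H each → 2
  1 × N: 2 H
  1 × N: no H
  1 × N (charge +1): no H
  1 × O: no H
  1 × O (charge -1): no H
  1 × S: 1 H
  Total hydrogens = 27.

27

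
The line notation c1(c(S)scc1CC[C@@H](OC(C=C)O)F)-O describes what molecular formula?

C10H13FO3S2

Heavy atoms from the SMILES: 10 C, 1 F, 3 O, 2 S.
Implicit hydrogens by atom environment:
  3 × C: 2 H each → 6
  3 × C: 1 H each → 3
  3 × C (aromatic): no H
  2 × O: 1 H each → 2
  1 × C (aromatic): 1 H
  1 × F: no H
  1 × O: no H
  1 × S: 1 H
  1 × S (aromatic): no H
  Total hydrogens = 13.
Molecular formula: C10H13FO3S2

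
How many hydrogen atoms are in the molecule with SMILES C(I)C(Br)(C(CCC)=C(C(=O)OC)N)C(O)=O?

Hydrogens are implicit in SMILES; fill each atom to its normal valence:
  5 × C: no H
  3 × C: 2 H each → 6
  3 × O: no H
  2 × C: 3 H each → 6
  1 × Br: no H
  1 × I: no H
  1 × N: 2 H
  1 × O: 1 H
  Total hydrogens = 15.

15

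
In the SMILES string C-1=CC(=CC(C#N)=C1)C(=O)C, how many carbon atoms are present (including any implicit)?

The symbol for carbon appears 9 times in the SMILES.

9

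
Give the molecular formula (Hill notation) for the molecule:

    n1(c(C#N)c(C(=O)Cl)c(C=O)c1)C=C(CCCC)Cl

C13H12Cl2N2O2

Heavy atoms from the SMILES: 13 C, 2 Cl, 2 N, 2 O.
Implicit hydrogens by atom environment:
  3 × C: 2 H each → 6
  3 × C (aromatic): no H
  3 × C: no H
  2 × C: 1 H each → 2
  2 × Cl: no H
  2 × O: no H
  1 × C: 3 H
  1 × C (aromatic): 1 H
  1 × N (aromatic): no H
  1 × N: no H
  Total hydrogens = 12.
Molecular formula: C13H12Cl2N2O2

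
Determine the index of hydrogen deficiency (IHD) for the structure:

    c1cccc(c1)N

4

Molecular formula from the SMILES: C6H7N.
DoU = (2C + 2 + N − H − X)/2 = (2·6 + 2 + 1 − 7 − 0)/2 = 8/2 = 4.
(Structurally: 1 ring(s) + 3 π bond(s) = 4.)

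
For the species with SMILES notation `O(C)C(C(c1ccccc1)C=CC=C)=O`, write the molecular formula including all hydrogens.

C13H14O2

Heavy atoms from the SMILES: 13 C, 2 O.
Implicit hydrogens by atom environment:
  5 × C (aromatic): 1 H each → 5
  4 × C: 1 H each → 4
  2 × O: no H
  1 × C: 3 H
  1 × C: 2 H
  1 × C: no H
  1 × C (aromatic): no H
  Total hydrogens = 14.
Molecular formula: C13H14O2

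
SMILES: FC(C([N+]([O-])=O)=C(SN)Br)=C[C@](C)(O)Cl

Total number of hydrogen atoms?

Hydrogens are implicit in SMILES; fill each atom to its normal valence:
  4 × C: no H
  1 × Br: no H
  1 × C: 3 H
  1 × C: 1 H
  1 × Cl: no H
  1 × F: no H
  1 × N: 2 H
  1 × N (charge +1): no H
  1 × O: 1 H
  1 × O: no H
  1 × O (charge -1): no H
  1 × S: no H
  Total hydrogens = 7.

7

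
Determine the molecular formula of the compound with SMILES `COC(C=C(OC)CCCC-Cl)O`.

Heavy atoms from the SMILES: 9 C, 1 Cl, 3 O.
Implicit hydrogens by atom environment:
  4 × C: 2 H each → 8
  2 × C: 3 H each → 6
  2 × C: 1 H each → 2
  2 × O: no H
  1 × C: no H
  1 × Cl: no H
  1 × O: 1 H
  Total hydrogens = 17.
Molecular formula: C9H17ClO3

C9H17ClO3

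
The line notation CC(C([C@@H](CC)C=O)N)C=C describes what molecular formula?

Heavy atoms from the SMILES: 9 C, 1 N, 1 O.
Implicit hydrogens by atom environment:
  5 × C: 1 H each → 5
  2 × C: 3 H each → 6
  2 × C: 2 H each → 4
  1 × N: 2 H
  1 × O: no H
  Total hydrogens = 17.
Molecular formula: C9H17NO

C9H17NO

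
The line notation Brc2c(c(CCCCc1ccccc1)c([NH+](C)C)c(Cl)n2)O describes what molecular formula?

Heavy atoms from the SMILES: 1 Br, 17 C, 1 Cl, 2 N, 1 O.
Implicit hydrogens by atom environment:
  6 × C (aromatic): no H
  5 × C (aromatic): 1 H each → 5
  4 × C: 2 H each → 8
  2 × C: 3 H each → 6
  1 × Br: no H
  1 × Cl: no H
  1 × N (charge +1): 1 H
  1 × N (aromatic): no H
  1 × O: 1 H
  Total hydrogens = 21.
Net charge +1.
Molecular formula: C17H21BrClN2O+

C17H21BrClN2O+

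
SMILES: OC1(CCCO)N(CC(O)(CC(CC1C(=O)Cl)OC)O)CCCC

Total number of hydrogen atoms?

30

Hydrogens are implicit in SMILES; fill each atom to its normal valence:
  9 × C: 2 H each → 18
  4 × O: 1 H each → 4
  3 × C: no H
  2 × C: 3 H each → 6
  2 × C: 1 H each → 2
  2 × O: no H
  1 × Cl: no H
  1 × N: no H
  Total hydrogens = 30.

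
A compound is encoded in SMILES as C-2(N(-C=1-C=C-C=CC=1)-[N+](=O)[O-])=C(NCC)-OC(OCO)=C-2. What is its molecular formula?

Heavy atoms from the SMILES: 13 C, 3 N, 5 O.
Implicit hydrogens by atom environment:
  6 × C (aromatic): 1 H each → 6
  4 × C (aromatic): no H
  2 × C: 2 H each → 4
  2 × O: no H
  1 × C: 3 H
  1 × N: 1 H
  1 × N: no H
  1 × N (charge +1): no H
  1 × O: 1 H
  1 × O (aromatic): no H
  1 × O (charge -1): no H
  Total hydrogens = 15.
Molecular formula: C13H15N3O5

C13H15N3O5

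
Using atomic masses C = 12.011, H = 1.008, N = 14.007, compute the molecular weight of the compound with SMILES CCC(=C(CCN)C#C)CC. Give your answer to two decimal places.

151.25

Molecular formula: C10H17N.
M = 10×12.011 + 17×1.008 + 1×14.007 = 151.25 g/mol.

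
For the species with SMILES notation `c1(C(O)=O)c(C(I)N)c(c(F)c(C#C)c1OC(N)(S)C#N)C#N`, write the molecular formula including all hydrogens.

C13H8FIN4O3S

Heavy atoms from the SMILES: 13 C, 1 F, 1 I, 4 N, 3 O, 1 S.
Implicit hydrogens by atom environment:
  6 × C (aromatic): no H
  5 × C: no H
  2 × C: 1 H each → 2
  2 × N: 2 H each → 4
  2 × N: no H
  2 × O: no H
  1 × F: no H
  1 × I: no H
  1 × O: 1 H
  1 × S: 1 H
  Total hydrogens = 8.
Molecular formula: C13H8FIN4O3S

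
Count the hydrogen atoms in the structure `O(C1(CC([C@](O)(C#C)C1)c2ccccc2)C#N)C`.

15

Hydrogens are implicit in SMILES; fill each atom to its normal valence:
  5 × C (aromatic): 1 H each → 5
  4 × C: no H
  2 × C: 2 H each → 4
  2 × C: 1 H each → 2
  1 × C: 3 H
  1 × C (aromatic): no H
  1 × N: no H
  1 × O: 1 H
  1 × O: no H
  Total hydrogens = 15.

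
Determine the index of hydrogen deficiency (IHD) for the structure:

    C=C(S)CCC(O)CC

Molecular formula from the SMILES: C7H14OS.
DoU = (2C + 2 + N − H − X)/2 = (2·7 + 2 + 0 − 14 − 0)/2 = 2/2 = 1.
(Structurally: 0 ring(s) + 1 π bond(s) = 1.)

1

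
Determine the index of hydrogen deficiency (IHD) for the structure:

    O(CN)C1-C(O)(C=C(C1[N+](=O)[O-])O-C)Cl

Molecular formula from the SMILES: C7H11ClN2O5.
DoU = (2C + 2 + N − H − X)/2 = (2·7 + 2 + 2 − 11 − 1)/2 = 6/2 = 3.
(Structurally: 1 ring(s) + 2 π bond(s) = 3.)

3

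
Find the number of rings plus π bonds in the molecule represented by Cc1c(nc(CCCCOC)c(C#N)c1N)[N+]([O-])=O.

Molecular formula from the SMILES: C12H16N4O3.
DoU = (2C + 2 + N − H − X)/2 = (2·12 + 2 + 4 − 16 − 0)/2 = 14/2 = 7.
(Structurally: 1 ring(s) + 6 π bond(s) = 7.)

7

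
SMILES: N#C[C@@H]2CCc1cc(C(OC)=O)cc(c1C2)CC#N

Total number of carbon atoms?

15

The symbol for carbon appears 15 times in the SMILES. Lowercase c denotes aromatic carbon and counts toward C.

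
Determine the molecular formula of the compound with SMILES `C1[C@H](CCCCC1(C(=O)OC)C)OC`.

Heavy atoms from the SMILES: 11 C, 3 O.
Implicit hydrogens by atom environment:
  5 × C: 2 H each → 10
  3 × C: 3 H each → 9
  3 × O: no H
  2 × C: no H
  1 × C: 1 H
  Total hydrogens = 20.
Molecular formula: C11H20O3

C11H20O3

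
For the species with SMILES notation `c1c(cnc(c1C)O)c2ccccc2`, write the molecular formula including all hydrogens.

C12H11NO

Heavy atoms from the SMILES: 12 C, 1 N, 1 O.
Implicit hydrogens by atom environment:
  7 × C (aromatic): 1 H each → 7
  4 × C (aromatic): no H
  1 × C: 3 H
  1 × N (aromatic): no H
  1 × O: 1 H
  Total hydrogens = 11.
Molecular formula: C12H11NO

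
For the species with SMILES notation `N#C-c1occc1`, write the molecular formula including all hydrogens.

C5H3NO

Heavy atoms from the SMILES: 5 C, 1 N, 1 O.
Implicit hydrogens by atom environment:
  3 × C (aromatic): 1 H each → 3
  1 × C (aromatic): no H
  1 × C: no H
  1 × N: no H
  1 × O (aromatic): no H
  Total hydrogens = 3.
Molecular formula: C5H3NO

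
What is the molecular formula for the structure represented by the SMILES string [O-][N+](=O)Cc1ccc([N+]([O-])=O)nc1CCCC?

Heavy atoms from the SMILES: 10 C, 3 N, 4 O.
Implicit hydrogens by atom environment:
  4 × C: 2 H each → 8
  3 × C (aromatic): no H
  2 × C (aromatic): 1 H each → 2
  2 × N (charge +1): no H
  2 × O: no H
  2 × O (charge -1): no H
  1 × C: 3 H
  1 × N (aromatic): no H
  Total hydrogens = 13.
Molecular formula: C10H13N3O4

C10H13N3O4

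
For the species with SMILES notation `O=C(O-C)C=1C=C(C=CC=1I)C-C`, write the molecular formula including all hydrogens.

C10H11IO2

Heavy atoms from the SMILES: 10 C, 1 I, 2 O.
Implicit hydrogens by atom environment:
  3 × C (aromatic): 1 H each → 3
  3 × C (aromatic): no H
  2 × C: 3 H each → 6
  2 × O: no H
  1 × C: 2 H
  1 × C: no H
  1 × I: no H
  Total hydrogens = 11.
Molecular formula: C10H11IO2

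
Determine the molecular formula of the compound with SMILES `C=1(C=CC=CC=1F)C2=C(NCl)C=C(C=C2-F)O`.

Heavy atoms from the SMILES: 12 C, 1 Cl, 2 F, 1 N, 1 O.
Implicit hydrogens by atom environment:
  6 × C (aromatic): 1 H each → 6
  6 × C (aromatic): no H
  2 × F: no H
  1 × Cl: no H
  1 × N: 1 H
  1 × O: 1 H
  Total hydrogens = 8.
Molecular formula: C12H8ClF2NO

C12H8ClF2NO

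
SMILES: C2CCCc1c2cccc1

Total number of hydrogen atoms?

12

Hydrogens are implicit in SMILES; fill each atom to its normal valence:
  4 × C: 2 H each → 8
  4 × C (aromatic): 1 H each → 4
  2 × C (aromatic): no H
  Total hydrogens = 12.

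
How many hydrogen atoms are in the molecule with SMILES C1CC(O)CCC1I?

Hydrogens are implicit in SMILES; fill each atom to its normal valence:
  4 × C: 2 H each → 8
  2 × C: 1 H each → 2
  1 × I: no H
  1 × O: 1 H
  Total hydrogens = 11.

11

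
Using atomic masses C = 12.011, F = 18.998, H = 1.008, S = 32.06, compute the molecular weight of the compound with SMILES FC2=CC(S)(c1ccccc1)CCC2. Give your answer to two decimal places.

208.29

Molecular formula: C12H13FS.
M = 12×12.011 + 1×18.998 + 13×1.008 + 1×32.06 = 208.29 g/mol.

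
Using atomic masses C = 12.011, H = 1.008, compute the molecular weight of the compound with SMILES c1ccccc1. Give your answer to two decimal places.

Molecular formula: C6H6.
M = 6×12.011 + 6×1.008 = 78.11 g/mol.

78.11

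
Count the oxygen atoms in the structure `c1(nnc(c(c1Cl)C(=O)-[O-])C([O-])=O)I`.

4

The symbol for oxygen appears 4 times in the SMILES.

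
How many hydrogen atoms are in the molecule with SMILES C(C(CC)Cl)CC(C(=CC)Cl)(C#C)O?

16

Hydrogens are implicit in SMILES; fill each atom to its normal valence:
  3 × C: 2 H each → 6
  3 × C: 1 H each → 3
  3 × C: no H
  2 × C: 3 H each → 6
  2 × Cl: no H
  1 × O: 1 H
  Total hydrogens = 16.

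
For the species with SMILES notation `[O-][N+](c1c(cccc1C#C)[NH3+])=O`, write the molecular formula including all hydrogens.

Heavy atoms from the SMILES: 8 C, 2 N, 2 O.
Implicit hydrogens by atom environment:
  3 × C (aromatic): 1 H each → 3
  3 × C (aromatic): no H
  1 × C: 1 H
  1 × C: no H
  1 × N (charge +1): 3 H
  1 × N (charge +1): no H
  1 × O: no H
  1 × O (charge -1): no H
  Total hydrogens = 7.
Net charge +1.
Molecular formula: C8H7N2O2+

C8H7N2O2+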